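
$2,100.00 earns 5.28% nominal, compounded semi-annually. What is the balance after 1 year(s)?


Formula: FV = P * (1 + r/m)^(m*t)
Period rate: r/m = 0.0528 / 2 = 0.0264
Total periods: m*t = 2 * 1 = 2
Growth factor: (1 + 0.0264)^2 = 1.053497
FV = $2,100.00 * 1.053497 = $2,212.34

$2,212.34


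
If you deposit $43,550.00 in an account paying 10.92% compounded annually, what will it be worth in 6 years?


Formula: FV = P * (1 + r)^n
Substituting: FV = $43,550.00 * (1 + 0.1092)^6
Growth factor: (1.1092)^6 = 1.862341
FV = $43,550.00 * 1.862341 = $81,104.94

$81,104.94


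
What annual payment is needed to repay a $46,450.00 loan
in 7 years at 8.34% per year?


Formula: PMT = PV * r / (1 - (1+r)^(-n))
Denominator: 1 - (1 + 0.0834)^(-7) = 0.429208
Numerator: $46,450.00 * 0.0834 = 3873.93
PMT = 3873.93 / 0.429208 = $9,025.77

$9,025.77


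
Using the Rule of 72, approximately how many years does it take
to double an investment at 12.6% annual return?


Formula: Years ≈ 72 / r
Substituting: Years ≈ 72 / 12.6
Years ≈ 5.7

5.7 years


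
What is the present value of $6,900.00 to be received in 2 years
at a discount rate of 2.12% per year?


Formula: PV = FV / (1 + r)^n
Substituting: PV = $6,900.00 / (1 + 0.0212)^2
Discount factor: (1.0212)^2 = 1.042849
PV = $6,900.00 / 1.042849 = $6,616.49

$6,616.49


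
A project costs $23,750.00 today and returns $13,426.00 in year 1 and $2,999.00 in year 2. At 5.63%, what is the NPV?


Formula: NPV = C0 + C1/(1+r) + C2/(1+r)^2
Discount C1: $13,426.00 / (1 + 0.0563) = $12,710.40
Discount C2: $2,999.00 / (1 + 0.0563)^2 = $2,687.83
NPV = -$23,750.00 + $12,710.40 + $2,687.83 = -$8,351.77

-$8,351.77


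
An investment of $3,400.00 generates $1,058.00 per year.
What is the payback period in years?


Formula: Payback = investment / annual cash flow
Substituting: Payback = $3,400.00 / $1,058.00
Payback = 3.2136 years

3.2136 years


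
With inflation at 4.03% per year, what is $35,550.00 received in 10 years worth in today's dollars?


Formula: Real value = nominal / (1 + inflation)^years
Price level: (1 + 0.0403)^10 = 1.48452
Real value = $35,550.00 / 1.48452 = $23,947.14

$23,947.14


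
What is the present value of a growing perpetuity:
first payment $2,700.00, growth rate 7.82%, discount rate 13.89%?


Formula: PV = C / (r - g)
Spread: r - g = 0.1389 - 0.0782 = 0.0607
Substituting: PV = $2,700.00 / 0.0607
PV = $44,481.05

$44,481.05


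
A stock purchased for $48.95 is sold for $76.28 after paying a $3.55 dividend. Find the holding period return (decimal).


Formula: HPR = (P1 - P0 + D) / P0
Gain: $76.28 - $48.95 + $3.55 = $30.88
HPR = $30.88 / $48.95 = 0.6308

0.6308


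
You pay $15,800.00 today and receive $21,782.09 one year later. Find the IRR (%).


Formula: IRR = C1/C0 - 1
Substituting: IRR = $21,782.09 / $15,800.00 - 1
Ratio: 1.378613 - 1 = 0.378613
IRR = 37.8613%

37.8613%


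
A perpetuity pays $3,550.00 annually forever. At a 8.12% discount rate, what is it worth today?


Formula: PV = C / r
Substituting: PV = $3,550.00 / 0.0812
PV = $43,719.21

$43,719.21


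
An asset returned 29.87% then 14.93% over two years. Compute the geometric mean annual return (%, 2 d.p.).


Formula: Geometric mean = ((1+r1)*(1+r2))^(1/2) - 1
Product: (1 + 0.2987) * (1 + 0.1493) = 1.2987 * 1.1493 = 1.492596
Square root: 1.492596^0.5 = 1.221718
Geometric mean = 1.221718 - 1 = 0.221718
As percentage: 22.17%

22.17%


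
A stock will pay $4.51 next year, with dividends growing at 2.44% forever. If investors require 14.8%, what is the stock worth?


Formula: P = D1 / (r - g)
Spread: r - g = 0.148 - 0.0244 = 0.1236
Substituting: P = $4.51 / 0.1236
P = $36.49

$36.49


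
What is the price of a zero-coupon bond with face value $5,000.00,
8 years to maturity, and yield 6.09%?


Formula: Price = FV / (1 + r)^n
Substituting: Price = $5,000.00 / (1 + 0.0609)^8
Discount factor: (1.0609)^8 = 1.604706
Price = $5,000.00 / 1.604706 = $3,115.83

$3,115.83


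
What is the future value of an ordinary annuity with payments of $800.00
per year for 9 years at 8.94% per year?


Formula: FV = PMT * ((1+r)^n - 1) / r
Growth factor: (1 + 0.0894)^9 = 2.161157
Numerator: 2.161157 - 1 = 1.161157
FV = $800.00 * 1.161157 / 0.0894 = $10,390.67

$10,390.67


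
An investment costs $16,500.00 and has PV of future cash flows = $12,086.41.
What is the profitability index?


Formula: PI = PV(cash flows) / initial investment
Substituting: PI = $12,086.41 / $16,500.00
PI = 0.7325

0.7325


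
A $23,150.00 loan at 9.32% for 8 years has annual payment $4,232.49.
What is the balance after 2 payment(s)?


Formula: Balance = PV*(1+r)^k - PMT*((1+r)^k - 1)/r
Growth: (1 + 0.0932)^2 = 1.195086
Accumulated factor: ((1+r)^k - 1)/r = 2.0932
Balance = $23,150.00 * 1.195086 - $4,232.49 * 2.0932
Balance = $18,806.80

$18,806.80


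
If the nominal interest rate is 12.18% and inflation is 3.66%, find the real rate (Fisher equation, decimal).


Formula: (1 + r_real) = (1 + r_nom) / (1 + inflation)
Substituting: (1 + r_real) = 1.1218 / 1.0366
(1 + r_real) = 1.082192
r_real = 1.082192 - 1 = 0.082192

0.082192


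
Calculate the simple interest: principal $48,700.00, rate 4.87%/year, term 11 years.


Formula: I = P * r * t
Substituting: I = $48,700.00 * 0.0487 * 11
Step: I = $48,700.00 * 0.5357
I = $26,088.59

$26,088.59


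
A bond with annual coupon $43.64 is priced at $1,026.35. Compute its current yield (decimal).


Formula: Current yield = annual coupon / price
Substituting: CY = $43.64 / $1,026.35
CY = 0.04252

0.04252


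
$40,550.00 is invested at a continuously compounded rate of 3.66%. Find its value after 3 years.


Formula: FV = P * e^(r*t)
Exponent: r*t = 0.0366 * 3 = 0.1098
e^(0.1098) = 1.116055
FV = $40,550.00 * 1.116055 = $45,256.02

$45,256.02


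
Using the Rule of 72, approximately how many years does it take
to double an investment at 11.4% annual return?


Formula: Years ≈ 72 / r
Substituting: Years ≈ 72 / 11.4
Years ≈ 6.3

6.3 years


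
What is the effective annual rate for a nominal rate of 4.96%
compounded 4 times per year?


Formula: EAR = (1 + r/m)^m - 1
Period rate: r/m = 0.0496 / 4 = 0.0124
Compounding: (1 + 0.0124)^4 = 1.05053
EAR = 1.05053 - 1 = 0.05053

0.05053


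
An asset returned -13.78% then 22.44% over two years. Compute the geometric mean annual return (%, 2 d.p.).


Formula: Geometric mean = ((1+r1)*(1+r2))^(1/2) - 1
Product: (1 + -0.1378) * (1 + 0.2244) = 0.8622 * 1.2244 = 1.055678
Square root: 1.055678^0.5 = 1.027462
Geometric mean = 1.027462 - 1 = 0.027462
As percentage: 2.75%

2.75%


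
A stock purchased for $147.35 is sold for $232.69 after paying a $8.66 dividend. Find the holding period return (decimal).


Formula: HPR = (P1 - P0 + D) / P0
Gain: $232.69 - $147.35 + $8.66 = $94.00
HPR = $94.00 / $147.35 = 0.6379

0.6379


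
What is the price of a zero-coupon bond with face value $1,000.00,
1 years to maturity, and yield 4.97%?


Formula: Price = FV / (1 + r)^n
Substituting: Price = $1,000.00 / (1 + 0.0497)^1
Discount factor: (1.0497)^1 = 1.0497
Price = $1,000.00 / 1.0497 = $952.65

$952.65


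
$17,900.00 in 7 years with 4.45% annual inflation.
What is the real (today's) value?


Formula: Real value = nominal / (1 + inflation)^years
Price level: (1 + 0.0445)^7 = 1.35631
Real value = $17,900.00 / 1.35631 = $13,197.57

$13,197.57


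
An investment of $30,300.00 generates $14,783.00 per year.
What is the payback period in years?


Formula: Payback = investment / annual cash flow
Substituting: Payback = $30,300.00 / $14,783.00
Payback = 2.0497 years

2.0497 years


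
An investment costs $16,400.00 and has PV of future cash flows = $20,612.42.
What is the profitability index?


Formula: PI = PV(cash flows) / initial investment
Substituting: PI = $20,612.42 / $16,400.00
PI = 1.2569

1.2569


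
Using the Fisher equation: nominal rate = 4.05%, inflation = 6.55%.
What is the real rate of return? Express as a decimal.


Formula: (1 + r_real) = (1 + r_nom) / (1 + inflation)
Substituting: (1 + r_real) = 1.0405 / 1.0655
(1 + r_real) = 0.976537
r_real = 0.976537 - 1 = -0.023463

-0.023463


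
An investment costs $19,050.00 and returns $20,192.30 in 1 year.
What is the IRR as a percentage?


Formula: IRR = C1/C0 - 1
Substituting: IRR = $20,192.30 / $19,050.00 - 1
Ratio: 1.059963 - 1 = 0.059963
IRR = 5.9963%

5.9963%


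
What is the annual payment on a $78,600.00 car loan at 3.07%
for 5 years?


Formula: PMT = PV * r / (1 - (1+r)^(-n))
Denominator: 1 - (1 + 0.0307)^(-5) = 0.140316
Numerator: $78,600.00 * 0.0307 = 2413.02
PMT = 2413.02 / 0.140316 = $17,196.99

$17,196.99


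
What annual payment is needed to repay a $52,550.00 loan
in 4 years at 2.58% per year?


Formula: PMT = PV * r / (1 - (1+r)^(-n))
Denominator: 1 - (1 + 0.0258)^(-4) = 0.096872
Numerator: $52,550.00 * 0.0258 = 1355.79
PMT = 1355.79 / 0.096872 = $13,995.66

$13,995.66


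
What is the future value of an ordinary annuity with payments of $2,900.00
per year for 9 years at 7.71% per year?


Formula: FV = PMT * ((1+r)^n - 1) / r
Growth factor: (1 + 0.0771)^9 = 1.951211
Numerator: 1.951211 - 1 = 0.951211
FV = $2,900.00 * 0.951211 / 0.0771 = $35,778.36

$35,778.36


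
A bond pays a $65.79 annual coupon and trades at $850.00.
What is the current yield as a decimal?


Formula: Current yield = annual coupon / price
Substituting: CY = $65.79 / $850.00
CY = 0.0774

0.0774


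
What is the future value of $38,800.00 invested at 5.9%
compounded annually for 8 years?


Formula: FV = P * (1 + r)^n
Substituting: FV = $38,800.00 * (1 + 0.059)^8
Growth factor: (1.059)^8 = 1.581859
FV = $38,800.00 * 1.581859 = $61,376.12

$61,376.12


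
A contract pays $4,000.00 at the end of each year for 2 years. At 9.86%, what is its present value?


Formula: PV = PMT * (1 - (1+r)^(-n)) / r
Discount factor: (1 + 0.0986)^(-2) = 0.828554
Bracket: 1 - 0.828554 = 0.171446
PV = $4,000.00 * 0.171446 / 0.0986 = $6,955.21

$6,955.21


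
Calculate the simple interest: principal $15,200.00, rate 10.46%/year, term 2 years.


Formula: I = P * r * t
Substituting: I = $15,200.00 * 0.1046 * 2
Step: I = $15,200.00 * 0.2092
I = $3,179.84

$3,179.84


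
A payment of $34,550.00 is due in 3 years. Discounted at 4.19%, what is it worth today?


Formula: PV = FV / (1 + r)^n
Substituting: PV = $34,550.00 / (1 + 0.0419)^3
Discount factor: (1.0419)^3 = 1.13104
PV = $34,550.00 / 1.13104 = $30,547.10

$30,547.10


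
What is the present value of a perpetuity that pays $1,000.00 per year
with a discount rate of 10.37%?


Formula: PV = C / r
Substituting: PV = $1,000.00 / 0.1037
PV = $9,643.20

$9,643.20


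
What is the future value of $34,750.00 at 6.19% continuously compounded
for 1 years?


Formula: FV = P * e^(r*t)
Exponent: r*t = 0.0619 * 1 = 0.0619
e^(0.0619) = 1.063856
FV = $34,750.00 * 1.063856 = $36,968.99

$36,968.99


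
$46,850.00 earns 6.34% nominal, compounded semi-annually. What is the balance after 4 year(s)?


Formula: FV = P * (1 + r/m)^(m*t)
Period rate: r/m = 0.0634 / 2 = 0.0317
Total periods: m*t = 2 * 4 = 8
Growth factor: (1 + 0.0317)^8 = 1.283593
FV = $46,850.00 * 1.283593 = $60,136.35

$60,136.35


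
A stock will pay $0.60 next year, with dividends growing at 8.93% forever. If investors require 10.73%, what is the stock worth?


Formula: P = D1 / (r - g)
Spread: r - g = 0.1073 - 0.0893 = 0.018
Substituting: P = $0.60 / 0.018
P = $33.33

$33.33


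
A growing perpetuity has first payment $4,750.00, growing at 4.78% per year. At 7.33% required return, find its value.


Formula: PV = C / (r - g)
Spread: r - g = 0.0733 - 0.0478 = 0.0255
Substituting: PV = $4,750.00 / 0.0255
PV = $186,274.51

$186,274.51


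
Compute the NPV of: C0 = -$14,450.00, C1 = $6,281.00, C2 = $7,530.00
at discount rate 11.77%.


Formula: NPV = C0 + C1/(1+r) + C2/(1+r)^2
Discount C1: $6,281.00 / (1 + 0.1177) = $5,619.58
Discount C2: $7,530.00 / (1 + 0.1177)^2 = $6,027.60
NPV = -$14,450.00 + $5,619.58 + $6,027.60 = -$2,802.82

-$2,802.82


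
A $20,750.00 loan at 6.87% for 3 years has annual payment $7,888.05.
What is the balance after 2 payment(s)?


Formula: Balance = PV*(1+r)^k - PMT*((1+r)^k - 1)/r
Growth: (1 + 0.0687)^2 = 1.14212
Accumulated factor: ((1+r)^k - 1)/r = 2.0687
Balance = $20,750.00 * 1.14212 - $7,888.05 * 2.0687
Balance = $7,380.97

$7,380.97


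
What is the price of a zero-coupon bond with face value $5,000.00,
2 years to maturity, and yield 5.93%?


Formula: Price = FV / (1 + r)^n
Substituting: Price = $5,000.00 / (1 + 0.0593)^2
Discount factor: (1.0593)^2 = 1.122116
Price = $5,000.00 / 1.122116 = $4,455.87

$4,455.87


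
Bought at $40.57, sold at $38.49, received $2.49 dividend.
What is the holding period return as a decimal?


Formula: HPR = (P1 - P0 + D) / P0
Gain: $38.49 - $40.57 + $2.49 = $0.41
HPR = $0.41 / $40.57 = 0.0101

0.0101


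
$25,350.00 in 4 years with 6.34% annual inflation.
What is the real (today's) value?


Formula: Real value = nominal / (1 + inflation)^years
Price level: (1 + 0.0634)^4 = 1.278753
Real value = $25,350.00 / 1.278753 = $19,824.00

$19,824.00


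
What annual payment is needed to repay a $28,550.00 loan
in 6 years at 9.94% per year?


Formula: PMT = PV * r / (1 - (1+r)^(-n))
Denominator: 1 - (1 + 0.0994)^(-6) = 0.433675
Numerator: $28,550.00 * 0.0994 = 2837.87
PMT = 2837.87 / 0.433675 = $6,543.77

$6,543.77


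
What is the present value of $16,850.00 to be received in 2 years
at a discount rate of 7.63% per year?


Formula: PV = FV / (1 + r)^n
Substituting: PV = $16,850.00 / (1 + 0.0763)^2
Discount factor: (1.0763)^2 = 1.158422
PV = $16,850.00 / 1.158422 = $14,545.65

$14,545.65


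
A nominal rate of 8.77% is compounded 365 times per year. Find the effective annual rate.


Formula: EAR = (1 + r/m)^m - 1
Period rate: r/m = 0.0877 / 365 = 0.00024
Compounding: (1 + 0.00024)^365 = 1.091649
EAR = 1.091649 - 1 = 0.091649

0.091649


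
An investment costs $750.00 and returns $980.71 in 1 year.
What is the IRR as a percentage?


Formula: IRR = C1/C0 - 1
Substituting: IRR = $980.71 / $750.00 - 1
Ratio: 1.307613 - 1 = 0.307613
IRR = 30.7613%

30.7613%


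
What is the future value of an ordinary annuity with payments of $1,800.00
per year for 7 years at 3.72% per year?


Formula: FV = PMT * ((1+r)^n - 1) / r
Growth factor: (1 + 0.0372)^7 = 1.291331
Numerator: 1.291331 - 1 = 0.291331
FV = $1,800.00 * 0.291331 / 0.0372 = $14,096.66

$14,096.66


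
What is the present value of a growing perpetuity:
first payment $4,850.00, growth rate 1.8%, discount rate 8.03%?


Formula: PV = C / (r - g)
Spread: r - g = 0.0803 - 0.018 = 0.0623
Substituting: PV = $4,850.00 / 0.0623
PV = $77,849.12

$77,849.12


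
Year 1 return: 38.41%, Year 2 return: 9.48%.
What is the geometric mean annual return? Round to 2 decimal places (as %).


Formula: Geometric mean = ((1+r1)*(1+r2))^(1/2) - 1
Product: (1 + 0.3841) * (1 + 0.0948) = 1.3841 * 1.0948 = 1.515313
Square root: 1.515313^0.5 = 1.23098
Geometric mean = 1.23098 - 1 = 0.23098
As percentage: 23.10%

23.10%


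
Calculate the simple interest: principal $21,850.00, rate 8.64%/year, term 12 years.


Formula: I = P * r * t
Substituting: I = $21,850.00 * 0.0864 * 12
Step: I = $21,850.00 * 1.0368
I = $22,654.08

$22,654.08


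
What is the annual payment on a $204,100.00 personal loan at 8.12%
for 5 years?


Formula: PMT = PV * r / (1 - (1+r)^(-n))
Denominator: 1 - (1 + 0.0812)^(-5) = 0.323185
Numerator: $204,100.00 * 0.0812 = 16572.92
PMT = 16572.92 / 0.323185 = $51,279.94

$51,279.94


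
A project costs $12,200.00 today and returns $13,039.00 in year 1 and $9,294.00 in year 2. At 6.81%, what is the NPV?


Formula: NPV = C0 + C1/(1+r) + C2/(1+r)^2
Discount C1: $13,039.00 / (1 + 0.0681) = $12,207.66
Discount C2: $9,294.00 / (1 + 0.0681)^2 = $8,146.65
NPV = -$12,200.00 + $12,207.66 + $8,146.65 = $8,154.30

$8,154.30


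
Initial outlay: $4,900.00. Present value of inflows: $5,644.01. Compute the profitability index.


Formula: PI = PV(cash flows) / initial investment
Substituting: PI = $5,644.01 / $4,900.00
PI = 1.1518

1.1518


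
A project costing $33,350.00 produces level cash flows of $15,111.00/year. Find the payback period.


Formula: Payback = investment / annual cash flow
Substituting: Payback = $33,350.00 / $15,111.00
Payback = 2.207 years

2.207 years


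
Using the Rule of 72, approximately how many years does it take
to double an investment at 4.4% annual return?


Formula: Years ≈ 72 / r
Substituting: Years ≈ 72 / 4.4
Years ≈ 16.4

16.4 years


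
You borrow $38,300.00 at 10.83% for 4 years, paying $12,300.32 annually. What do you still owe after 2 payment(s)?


Formula: Balance = PV*(1+r)^k - PMT*((1+r)^k - 1)/r
Growth: (1 + 0.1083)^2 = 1.228329
Accumulated factor: ((1+r)^k - 1)/r = 2.1083
Balance = $38,300.00 * 1.228329 - $12,300.32 * 2.1083
Balance = $21,112.23

$21,112.23


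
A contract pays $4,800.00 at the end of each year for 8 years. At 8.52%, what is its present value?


Formula: PV = PMT * (1 - (1+r)^(-n)) / r
Discount factor: (1 + 0.0852)^(-8) = 0.519902
Bracket: 1 - 0.519902 = 0.480098
PV = $4,800.00 * 0.480098 / 0.0852 = $27,047.76

$27,047.76


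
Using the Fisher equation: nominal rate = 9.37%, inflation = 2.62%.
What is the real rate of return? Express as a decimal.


Formula: (1 + r_real) = (1 + r_nom) / (1 + inflation)
Substituting: (1 + r_real) = 1.0937 / 1.0262
(1 + r_real) = 1.065777
r_real = 1.065777 - 1 = 0.065777

0.065777


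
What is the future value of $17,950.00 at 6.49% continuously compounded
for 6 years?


Formula: FV = P * e^(r*t)
Exponent: r*t = 0.0649 * 6 = 0.3894
e^(0.3894) = 1.476095
FV = $17,950.00 * 1.476095 = $26,495.90

$26,495.90


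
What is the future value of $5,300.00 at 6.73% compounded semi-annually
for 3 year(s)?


Formula: FV = P * (1 + r/m)^(m*t)
Period rate: r/m = 0.0673 / 2 = 0.03365
Total periods: m*t = 2 * 3 = 6
Growth factor: (1 + 0.03365)^6 = 1.219666
FV = $5,300.00 * 1.219666 = $6,464.23

$6,464.23


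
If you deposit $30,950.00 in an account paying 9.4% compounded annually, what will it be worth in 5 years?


Formula: FV = P * (1 + r)^n
Substituting: FV = $30,950.00 * (1 + 0.094)^5
Growth factor: (1.094)^5 = 1.567064
FV = $30,950.00 * 1.567064 = $48,500.62

$48,500.62


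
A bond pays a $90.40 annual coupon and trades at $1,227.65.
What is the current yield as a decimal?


Formula: Current yield = annual coupon / price
Substituting: CY = $90.40 / $1,227.65
CY = 0.073637

0.073637


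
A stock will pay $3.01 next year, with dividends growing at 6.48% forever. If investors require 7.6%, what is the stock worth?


Formula: P = D1 / (r - g)
Spread: r - g = 0.076 - 0.0648 = 0.0112
Substituting: P = $3.01 / 0.0112
P = $268.75

$268.75


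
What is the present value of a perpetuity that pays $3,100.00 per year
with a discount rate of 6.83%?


Formula: PV = C / r
Substituting: PV = $3,100.00 / 0.0683
PV = $45,387.99

$45,387.99


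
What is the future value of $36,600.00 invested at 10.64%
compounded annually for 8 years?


Formula: FV = P * (1 + r)^n
Substituting: FV = $36,600.00 * (1 + 0.1064)^8
Growth factor: (1.1064)^8 = 2.245419
FV = $36,600.00 * 2.245419 = $82,182.32

$82,182.32


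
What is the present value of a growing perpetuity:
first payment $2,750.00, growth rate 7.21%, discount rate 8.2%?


Formula: PV = C / (r - g)
Spread: r - g = 0.082 - 0.0721 = 0.0099
Substituting: PV = $2,750.00 / 0.0099
PV = $277,777.78

$277,777.78


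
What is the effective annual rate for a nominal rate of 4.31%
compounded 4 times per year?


Formula: EAR = (1 + r/m)^m - 1
Period rate: r/m = 0.0431 / 4 = 0.010775
Compounding: (1 + 0.010775)^4 = 1.043802
EAR = 1.043802 - 1 = 0.043802

0.043802


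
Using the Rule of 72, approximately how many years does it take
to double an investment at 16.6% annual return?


Formula: Years ≈ 72 / r
Substituting: Years ≈ 72 / 16.6
Years ≈ 4.3

4.3 years


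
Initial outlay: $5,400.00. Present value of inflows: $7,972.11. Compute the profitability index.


Formula: PI = PV(cash flows) / initial investment
Substituting: PI = $7,972.11 / $5,400.00
PI = 1.4763

1.4763


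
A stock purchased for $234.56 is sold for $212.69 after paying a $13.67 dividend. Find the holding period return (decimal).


Formula: HPR = (P1 - P0 + D) / P0
Gain: $212.69 - $234.56 + $13.67 = -$8.20
HPR = -$8.20 / $234.56 = -0.035

-0.035


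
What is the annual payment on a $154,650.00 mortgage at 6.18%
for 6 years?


Formula: PMT = PV * r / (1 - (1+r)^(-n))
Denominator: 1 - (1 + 0.0618)^(-6) = 0.30218
Numerator: $154,650.00 * 0.0618 = 9557.37
PMT = 9557.37 / 0.30218 = $31,628.11

$31,628.11


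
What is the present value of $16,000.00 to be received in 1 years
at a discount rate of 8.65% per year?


Formula: PV = FV / (1 + r)^n
Substituting: PV = $16,000.00 / (1 + 0.0865)^1
Discount factor: (1.0865)^1 = 1.0865
PV = $16,000.00 / 1.0865 = $14,726.18

$14,726.18


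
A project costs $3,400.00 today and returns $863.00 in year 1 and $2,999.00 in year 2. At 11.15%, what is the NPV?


Formula: NPV = C0 + C1/(1+r) + C2/(1+r)^2
Discount C1: $863.00 / (1 + 0.1115) = $776.43
Discount C2: $2,999.00 / (1 + 0.1115)^2 = $2,427.49
NPV = -$3,400.00 + $776.43 + $2,427.49 = -$196.08

-$196.08


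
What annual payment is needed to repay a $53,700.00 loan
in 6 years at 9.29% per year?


Formula: PMT = PV * r / (1 - (1+r)^(-n))
Denominator: 1 - (1 + 0.0929)^(-6) = 0.413163
Numerator: $53,700.00 * 0.0929 = 4988.73
PMT = 4988.73 / 0.413163 = $12,074.48

$12,074.48


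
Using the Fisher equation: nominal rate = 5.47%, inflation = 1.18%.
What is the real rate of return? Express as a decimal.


Formula: (1 + r_real) = (1 + r_nom) / (1 + inflation)
Substituting: (1 + r_real) = 1.0547 / 1.0118
(1 + r_real) = 1.0424
r_real = 1.0424 - 1 = 0.0424

0.0424


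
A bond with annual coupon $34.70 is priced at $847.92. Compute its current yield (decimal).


Formula: Current yield = annual coupon / price
Substituting: CY = $34.70 / $847.92
CY = 0.040924

0.040924


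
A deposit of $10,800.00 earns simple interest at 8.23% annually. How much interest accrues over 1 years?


Formula: I = P * r * t
Substituting: I = $10,800.00 * 0.0823 * 1
Step: I = $10,800.00 * 0.0823
I = $888.84

$888.84


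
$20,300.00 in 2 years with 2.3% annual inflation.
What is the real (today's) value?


Formula: Real value = nominal / (1 + inflation)^years
Price level: (1 + 0.023)^2 = 1.046529
Real value = $20,300.00 / 1.046529 = $19,397.46

$19,397.46


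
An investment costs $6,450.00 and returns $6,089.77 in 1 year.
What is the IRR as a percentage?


Formula: IRR = C1/C0 - 1
Substituting: IRR = $6,089.77 / $6,450.00 - 1
Ratio: 0.94415 - 1 = -0.05585
IRR = -5.585%

-5.585%


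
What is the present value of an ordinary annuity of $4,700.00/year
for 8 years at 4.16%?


Formula: PV = PMT * (1 - (1+r)^(-n)) / r
Discount factor: (1 + 0.0416)^(-8) = 0.721759
Bracket: 1 - 0.721759 = 0.278241
PV = $4,700.00 * 0.278241 / 0.0416 = $31,435.88

$31,435.88


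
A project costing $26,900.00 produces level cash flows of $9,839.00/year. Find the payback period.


Formula: Payback = investment / annual cash flow
Substituting: Payback = $26,900.00 / $9,839.00
Payback = 2.734 years

2.734 years


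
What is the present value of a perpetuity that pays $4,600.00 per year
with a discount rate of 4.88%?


Formula: PV = C / r
Substituting: PV = $4,600.00 / 0.0488
PV = $94,262.30

$94,262.30


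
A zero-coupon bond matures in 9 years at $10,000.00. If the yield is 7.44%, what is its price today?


Formula: Price = FV / (1 + r)^n
Substituting: Price = $10,000.00 / (1 + 0.0744)^9
Discount factor: (1.0744)^9 = 1.907629
Price = $10,000.00 / 1.907629 = $5,242.11

$5,242.11


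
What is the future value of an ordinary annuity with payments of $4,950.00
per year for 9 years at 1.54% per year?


Formula: FV = PMT * ((1+r)^n - 1) / r
Growth factor: (1 + 0.0154)^9 = 1.147452
Numerator: 1.147452 - 1 = 0.147452
FV = $4,950.00 * 0.147452 / 0.0154 = $47,395.20

$47,395.20


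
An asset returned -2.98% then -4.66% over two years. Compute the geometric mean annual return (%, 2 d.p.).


Formula: Geometric mean = ((1+r1)*(1+r2))^(1/2) - 1
Product: (1 + -0.0298) * (1 + -0.0466) = 0.9702 * 0.9534 = 0.924989
Square root: 0.924989^0.5 = 0.961763
Geometric mean = 0.961763 - 1 = -0.038237
As percentage: -3.82%

-3.82%


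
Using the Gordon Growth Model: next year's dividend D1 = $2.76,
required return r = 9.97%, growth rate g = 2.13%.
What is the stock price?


Formula: P = D1 / (r - g)
Spread: r - g = 0.0997 - 0.0213 = 0.0784
Substituting: P = $2.76 / 0.0784
P = $35.20

$35.20


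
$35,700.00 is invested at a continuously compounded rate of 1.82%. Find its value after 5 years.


Formula: FV = P * e^(r*t)
Exponent: r*t = 0.0182 * 5 = 0.091
e^(0.091) = 1.095269
FV = $35,700.00 * 1.095269 = $39,101.10

$39,101.10


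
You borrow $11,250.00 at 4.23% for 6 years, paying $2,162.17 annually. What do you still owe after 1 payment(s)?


Formula: Balance = PV*(1+r)^k - PMT*((1+r)^k - 1)/r
Growth: (1 + 0.0423)^1 = 1.0423
Accumulated factor: ((1+r)^k - 1)/r = 1.0
Balance = $11,250.00 * 1.0423 - $2,162.17 * 1.0
Balance = $9,563.71

$9,563.71


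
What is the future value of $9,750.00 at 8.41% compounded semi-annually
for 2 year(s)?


Formula: FV = P * (1 + r/m)^(m*t)
Period rate: r/m = 0.0841 / 2 = 0.04205
Total periods: m*t = 2 * 2 = 4
Growth factor: (1 + 0.04205)^4 = 1.17911
FV = $9,750.00 * 1.17911 = $11,496.32

$11,496.32


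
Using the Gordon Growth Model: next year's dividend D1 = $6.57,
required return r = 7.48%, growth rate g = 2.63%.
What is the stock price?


Formula: P = D1 / (r - g)
Spread: r - g = 0.0748 - 0.0263 = 0.0485
Substituting: P = $6.57 / 0.0485
P = $135.46

$135.46


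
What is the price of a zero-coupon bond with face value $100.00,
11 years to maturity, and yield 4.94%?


Formula: Price = FV / (1 + r)^n
Substituting: Price = $100.00 / (1 + 0.0494)^11
Discount factor: (1.0494)^11 = 1.699619
Price = $100.00 / 1.699619 = $58.84

$58.84


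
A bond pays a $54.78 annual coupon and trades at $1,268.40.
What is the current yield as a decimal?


Formula: Current yield = annual coupon / price
Substituting: CY = $54.78 / $1,268.40
CY = 0.043188

0.043188


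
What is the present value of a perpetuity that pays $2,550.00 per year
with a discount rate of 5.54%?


Formula: PV = C / r
Substituting: PV = $2,550.00 / 0.0554
PV = $46,028.88

$46,028.88


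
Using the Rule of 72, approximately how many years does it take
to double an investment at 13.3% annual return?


Formula: Years ≈ 72 / r
Substituting: Years ≈ 72 / 13.3
Years ≈ 5.4

5.4 years


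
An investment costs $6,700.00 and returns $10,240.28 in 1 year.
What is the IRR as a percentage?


Formula: IRR = C1/C0 - 1
Substituting: IRR = $10,240.28 / $6,700.00 - 1
Ratio: 1.5284 - 1 = 0.5284
IRR = 52.84%

52.84%


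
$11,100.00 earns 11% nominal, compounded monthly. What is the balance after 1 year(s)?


Formula: FV = P * (1 + r/m)^(m*t)
Period rate: r/m = 0.11 / 12 = 0.009167
Total periods: m*t = 12 * 1 = 12
Growth factor: (1 + 0.009167)^12 = 1.115719
FV = $11,100.00 * 1.115719 = $12,384.48

$12,384.48


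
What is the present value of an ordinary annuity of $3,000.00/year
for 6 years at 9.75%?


Formula: PV = PMT * (1 - (1+r)^(-n)) / r
Discount factor: (1 + 0.0975)^(-6) = 0.572233
Bracket: 1 - 0.572233 = 0.427767
PV = $3,000.00 * 0.427767 / 0.0975 = $13,162.06

$13,162.06


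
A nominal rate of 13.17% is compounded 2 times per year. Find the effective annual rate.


Formula: EAR = (1 + r/m)^m - 1
Period rate: r/m = 0.1317 / 2 = 0.06585
Compounding: (1 + 0.06585)^2 = 1.136036
EAR = 1.136036 - 1 = 0.136036

0.136036


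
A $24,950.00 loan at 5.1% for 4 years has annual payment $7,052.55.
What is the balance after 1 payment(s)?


Formula: Balance = PV*(1+r)^k - PMT*((1+r)^k - 1)/r
Growth: (1 + 0.051)^1 = 1.051
Accumulated factor: ((1+r)^k - 1)/r = 1.0
Balance = $24,950.00 * 1.051 - $7,052.55 * 1.0
Balance = $19,169.90

$19,169.90


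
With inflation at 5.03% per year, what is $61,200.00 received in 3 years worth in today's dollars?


Formula: Real value = nominal / (1 + inflation)^years
Price level: (1 + 0.0503)^3 = 1.158618
Real value = $61,200.00 / 1.158618 = $52,821.57

$52,821.57


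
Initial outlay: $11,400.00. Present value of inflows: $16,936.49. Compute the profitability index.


Formula: PI = PV(cash flows) / initial investment
Substituting: PI = $16,936.49 / $11,400.00
PI = 1.4857

1.4857


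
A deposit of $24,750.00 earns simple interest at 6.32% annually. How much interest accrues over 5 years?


Formula: I = P * r * t
Substituting: I = $24,750.00 * 0.0632 * 5
Step: I = $24,750.00 * 0.316
I = $7,821.00

$7,821.00


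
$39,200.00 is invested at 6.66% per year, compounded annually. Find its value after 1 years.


Formula: FV = P * (1 + r)^n
Substituting: FV = $39,200.00 * (1 + 0.0666)^1
Growth factor: (1.0666)^1 = 1.0666
FV = $39,200.00 * 1.0666 = $41,810.72

$41,810.72


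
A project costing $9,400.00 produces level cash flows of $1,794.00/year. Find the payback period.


Formula: Payback = investment / annual cash flow
Substituting: Payback = $9,400.00 / $1,794.00
Payback = 5.2397 years

5.2397 years


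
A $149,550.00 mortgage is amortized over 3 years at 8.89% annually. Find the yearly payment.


Formula: PMT = PV * r / (1 - (1+r)^(-n))
Denominator: 1 - (1 + 0.0889)^(-3) = 0.225474
Numerator: $149,550.00 * 0.0889 = 13294.995
PMT = 13294.995 / 0.225474 = $58,964.65

$58,964.65


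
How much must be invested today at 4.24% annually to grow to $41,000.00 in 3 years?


Formula: PV = FV / (1 + r)^n
Substituting: PV = $41,000.00 / (1 + 0.0424)^3
Discount factor: (1.0424)^3 = 1.13267
PV = $41,000.00 / 1.13267 = $36,197.67

$36,197.67


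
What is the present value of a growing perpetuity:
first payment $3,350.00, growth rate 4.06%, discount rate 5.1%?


Formula: PV = C / (r - g)
Spread: r - g = 0.051 - 0.0406 = 0.0104
Substituting: PV = $3,350.00 / 0.0104
PV = $322,115.38

$322,115.38


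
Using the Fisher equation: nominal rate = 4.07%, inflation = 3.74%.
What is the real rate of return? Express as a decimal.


Formula: (1 + r_real) = (1 + r_nom) / (1 + inflation)
Substituting: (1 + r_real) = 1.0407 / 1.0374
(1 + r_real) = 1.003181
r_real = 1.003181 - 1 = 0.003181

0.003181


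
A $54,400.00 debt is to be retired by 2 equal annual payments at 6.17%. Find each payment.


Formula: PMT = PV * r / (1 - (1+r)^(-n))
Denominator: 1 - (1 + 0.0617)^(-2) = 0.112851
Numerator: $54,400.00 * 0.0617 = 3356.48
PMT = 3356.48 / 0.112851 = $29,742.47

$29,742.47


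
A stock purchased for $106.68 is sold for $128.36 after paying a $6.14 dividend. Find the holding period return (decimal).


Formula: HPR = (P1 - P0 + D) / P0
Gain: $128.36 - $106.68 + $6.14 = $27.82
HPR = $27.82 / $106.68 = 0.2608

0.2608


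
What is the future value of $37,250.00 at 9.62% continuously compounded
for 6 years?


Formula: FV = P * e^(r*t)
Exponent: r*t = 0.0962 * 6 = 0.5772
e^(0.5772) = 1.781045
FV = $37,250.00 * 1.781045 = $66,343.91

$66,343.91


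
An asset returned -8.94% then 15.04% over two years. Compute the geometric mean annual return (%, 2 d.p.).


Formula: Geometric mean = ((1+r1)*(1+r2))^(1/2) - 1
Product: (1 + -0.0894) * (1 + 0.1504) = 0.9106 * 1.1504 = 1.047554
Square root: 1.047554^0.5 = 1.023501
Geometric mean = 1.023501 - 1 = 0.023501
As percentage: 2.35%

2.35%


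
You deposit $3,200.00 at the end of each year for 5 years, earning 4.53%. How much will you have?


Formula: FV = PMT * ((1+r)^n - 1) / r
Growth factor: (1 + 0.0453)^5 = 1.247972
Numerator: 1.247972 - 1 = 0.247972
FV = $3,200.00 * 0.247972 / 0.0453 = $17,516.77

$17,516.77


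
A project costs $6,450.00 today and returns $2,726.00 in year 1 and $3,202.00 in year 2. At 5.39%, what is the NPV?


Formula: NPV = C0 + C1/(1+r) + C2/(1+r)^2
Discount C1: $2,726.00 / (1 + 0.0539) = $2,586.58
Discount C2: $3,202.00 / (1 + 0.0539)^2 = $2,882.85
NPV = -$6,450.00 + $2,586.58 + $2,882.85 = -$980.56

-$980.56


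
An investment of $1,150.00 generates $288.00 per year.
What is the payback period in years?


Formula: Payback = investment / annual cash flow
Substituting: Payback = $1,150.00 / $288.00
Payback = 3.9931 years

3.9931 years


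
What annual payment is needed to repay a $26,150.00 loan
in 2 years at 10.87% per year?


Formula: PMT = PV * r / (1 - (1+r)^(-n))
Denominator: 1 - (1 + 0.1087)^(-2) = 0.186473
Numerator: $26,150.00 * 0.1087 = 2842.505
PMT = 2842.505 / 0.186473 = $15,243.51

$15,243.51


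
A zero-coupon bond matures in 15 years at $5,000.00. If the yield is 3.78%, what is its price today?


Formula: Price = FV / (1 + r)^n
Substituting: Price = $5,000.00 / (1 + 0.0378)^15
Discount factor: (1.0378)^15 = 1.744637
Price = $5,000.00 / 1.744637 = $2,865.93

$2,865.93


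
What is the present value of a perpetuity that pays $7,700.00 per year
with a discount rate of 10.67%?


Formula: PV = C / r
Substituting: PV = $7,700.00 / 0.1067
PV = $72,164.95

$72,164.95


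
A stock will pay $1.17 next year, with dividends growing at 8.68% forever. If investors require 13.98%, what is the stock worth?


Formula: P = D1 / (r - g)
Spread: r - g = 0.1398 - 0.0868 = 0.053
Substituting: P = $1.17 / 0.053
P = $22.08

$22.08


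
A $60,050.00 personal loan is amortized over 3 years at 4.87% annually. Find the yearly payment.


Formula: PMT = PV * r / (1 - (1+r)^(-n))
Denominator: 1 - (1 + 0.0487)^(-3) = 0.132946
Numerator: $60,050.00 * 0.0487 = 2924.435
PMT = 2924.435 / 0.132946 = $21,997.18

$21,997.18


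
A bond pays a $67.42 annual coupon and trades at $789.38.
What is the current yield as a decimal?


Formula: Current yield = annual coupon / price
Substituting: CY = $67.42 / $789.38
CY = 0.085409

0.085409


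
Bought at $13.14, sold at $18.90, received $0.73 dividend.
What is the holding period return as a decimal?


Formula: HPR = (P1 - P0 + D) / P0
Gain: $18.90 - $13.14 + $0.73 = $6.49
HPR = $6.49 / $13.14 = 0.4939

0.4939


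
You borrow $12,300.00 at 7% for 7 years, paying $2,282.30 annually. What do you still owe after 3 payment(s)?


Formula: Balance = PV*(1+r)^k - PMT*((1+r)^k - 1)/r
Growth: (1 + 0.07)^3 = 1.225043
Accumulated factor: ((1+r)^k - 1)/r = 3.2149
Balance = $12,300.00 * 1.225043 - $2,282.30 * 3.2149
Balance = $7,730.66

$7,730.66


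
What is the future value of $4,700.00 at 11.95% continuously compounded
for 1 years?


Formula: FV = P * e^(r*t)
Exponent: r*t = 0.1195 * 1 = 0.1195
e^(0.1195) = 1.126933
FV = $4,700.00 * 1.126933 = $5,296.59

$5,296.59


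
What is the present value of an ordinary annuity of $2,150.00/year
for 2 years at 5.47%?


Formula: PV = PMT * (1 - (1+r)^(-n)) / r
Discount factor: (1 + 0.0547)^(-2) = 0.898964
Bracket: 1 - 0.898964 = 0.101036
PV = $2,150.00 * 0.101036 / 0.0547 = $3,971.27

$3,971.27


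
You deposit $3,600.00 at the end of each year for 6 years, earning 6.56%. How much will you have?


Formula: FV = PMT * ((1+r)^n - 1) / r
Growth factor: (1 + 0.0656)^6 = 1.464082
Numerator: 1.464082 - 1 = 0.464082
FV = $3,600.00 * 0.464082 / 0.0656 = $25,467.89

$25,467.89


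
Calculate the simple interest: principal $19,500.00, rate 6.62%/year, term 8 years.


Formula: I = P * r * t
Substituting: I = $19,500.00 * 0.0662 * 8
Step: I = $19,500.00 * 0.5296
I = $10,327.20

$10,327.20


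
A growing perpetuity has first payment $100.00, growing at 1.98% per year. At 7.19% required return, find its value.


Formula: PV = C / (r - g)
Spread: r - g = 0.0719 - 0.0198 = 0.0521
Substituting: PV = $100.00 / 0.0521
PV = $1,919.39

$1,919.39


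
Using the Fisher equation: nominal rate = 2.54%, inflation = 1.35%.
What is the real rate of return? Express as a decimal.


Formula: (1 + r_real) = (1 + r_nom) / (1 + inflation)
Substituting: (1 + r_real) = 1.0254 / 1.0135
(1 + r_real) = 1.011741
r_real = 1.011741 - 1 = 0.011741

0.011741


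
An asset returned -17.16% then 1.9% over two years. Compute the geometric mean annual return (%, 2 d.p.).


Formula: Geometric mean = ((1+r1)*(1+r2))^(1/2) - 1
Product: (1 + -0.1716) * (1 + 0.019) = 0.8284 * 1.019 = 0.84414
Square root: 0.84414^0.5 = 0.918771
Geometric mean = 0.918771 - 1 = -0.081229
As percentage: -8.12%

-8.12%


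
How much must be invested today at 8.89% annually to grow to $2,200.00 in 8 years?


Formula: PV = FV / (1 + r)^n
Substituting: PV = $2,200.00 / (1 + 0.0889)^8
Discount factor: (1.0889)^8 = 1.976533
PV = $2,200.00 / 1.976533 = $1,113.06

$1,113.06


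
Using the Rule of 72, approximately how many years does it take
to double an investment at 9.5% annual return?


Formula: Years ≈ 72 / r
Substituting: Years ≈ 72 / 9.5
Years ≈ 7.6

7.6 years


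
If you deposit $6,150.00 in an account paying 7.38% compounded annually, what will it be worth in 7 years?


Formula: FV = P * (1 + r)^n
Substituting: FV = $6,150.00 * (1 + 0.0738)^7
Growth factor: (1.0738)^7 = 1.646129
FV = $6,150.00 * 1.646129 = $10,123.69

$10,123.69


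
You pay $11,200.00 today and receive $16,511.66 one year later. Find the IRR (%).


Formula: IRR = C1/C0 - 1
Substituting: IRR = $16,511.66 / $11,200.00 - 1
Ratio: 1.474255 - 1 = 0.474255
IRR = 47.4255%

47.4255%


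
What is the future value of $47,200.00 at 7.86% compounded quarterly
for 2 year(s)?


Formula: FV = P * (1 + r/m)^(m*t)
Period rate: r/m = 0.0786 / 4 = 0.01965
Total periods: m*t = 4 * 2 = 8
Growth factor: (1 + 0.01965)^8 = 1.168447
FV = $47,200.00 * 1.168447 = $55,150.69

$55,150.69


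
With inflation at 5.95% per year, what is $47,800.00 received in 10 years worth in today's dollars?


Formula: Real value = nominal / (1 + inflation)^years
Price level: (1 + 0.0595)^10 = 1.782418
Real value = $47,800.00 / 1.782418 = $26,817.50

$26,817.50


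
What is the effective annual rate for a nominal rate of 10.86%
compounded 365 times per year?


Formula: EAR = (1 + r/m)^m - 1
Period rate: r/m = 0.1086 / 365 = 0.000298
Compounding: (1 + 0.000298)^365 = 1.114698
EAR = 1.114698 - 1 = 0.114698

0.114698


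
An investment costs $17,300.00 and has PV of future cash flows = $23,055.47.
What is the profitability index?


Formula: PI = PV(cash flows) / initial investment
Substituting: PI = $23,055.47 / $17,300.00
PI = 1.3327

1.3327


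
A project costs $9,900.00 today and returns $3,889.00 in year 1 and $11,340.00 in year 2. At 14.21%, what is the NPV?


Formula: NPV = C0 + C1/(1+r) + C2/(1+r)^2
Discount C1: $3,889.00 / (1 + 0.1421) = $3,405.13
Discount C2: $11,340.00 / (1 + 0.1421)^2 = $8,693.70
NPV = -$9,900.00 + $3,405.13 + $8,693.70 = $2,198.83

$2,198.83


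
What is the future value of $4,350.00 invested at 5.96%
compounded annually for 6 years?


Formula: FV = P * (1 + r)^n
Substituting: FV = $4,350.00 * (1 + 0.0596)^6
Growth factor: (1.0596)^6 = 1.41531
FV = $4,350.00 * 1.41531 = $6,156.60

$6,156.60


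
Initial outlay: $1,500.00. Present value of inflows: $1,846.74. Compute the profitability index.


Formula: PI = PV(cash flows) / initial investment
Substituting: PI = $1,846.74 / $1,500.00
PI = 1.2312

1.2312


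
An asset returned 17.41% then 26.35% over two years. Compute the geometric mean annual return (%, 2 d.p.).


Formula: Geometric mean = ((1+r1)*(1+r2))^(1/2) - 1
Product: (1 + 0.1741) * (1 + 0.2635) = 1.1741 * 1.2635 = 1.483475
Square root: 1.483475^0.5 = 1.21798
Geometric mean = 1.21798 - 1 = 0.21798
As percentage: 21.80%

21.80%
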